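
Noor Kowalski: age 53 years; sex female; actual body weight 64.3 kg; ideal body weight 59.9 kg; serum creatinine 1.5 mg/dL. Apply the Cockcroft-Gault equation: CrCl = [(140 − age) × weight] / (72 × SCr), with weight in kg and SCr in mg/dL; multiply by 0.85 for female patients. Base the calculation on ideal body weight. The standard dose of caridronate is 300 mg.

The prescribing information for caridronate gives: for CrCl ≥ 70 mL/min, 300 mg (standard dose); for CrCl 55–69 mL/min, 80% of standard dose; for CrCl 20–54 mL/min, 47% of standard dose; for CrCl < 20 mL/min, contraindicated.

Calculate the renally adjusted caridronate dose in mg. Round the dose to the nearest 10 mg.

CrCl = (140 − 53) × 59.9 / (72 × 1.5) × 0.85 = 5211.3 / 108.00 × 0.85 ≈ 41.0 mL/min
CrCl ≈ 41 mL/min → bracket 20–54 mL/min.
47% of 300 mg = 141 mg → 140 mg

140 mg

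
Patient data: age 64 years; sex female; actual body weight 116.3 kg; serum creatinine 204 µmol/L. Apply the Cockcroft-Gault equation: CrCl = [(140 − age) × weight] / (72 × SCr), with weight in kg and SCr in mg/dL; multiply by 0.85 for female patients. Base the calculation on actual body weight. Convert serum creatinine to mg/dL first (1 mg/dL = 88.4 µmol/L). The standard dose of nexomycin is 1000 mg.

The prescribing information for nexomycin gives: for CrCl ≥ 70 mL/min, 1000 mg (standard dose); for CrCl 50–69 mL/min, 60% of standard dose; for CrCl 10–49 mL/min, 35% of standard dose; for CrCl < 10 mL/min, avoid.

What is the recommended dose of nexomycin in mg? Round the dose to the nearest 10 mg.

350 mg

SCr = 204 / 88.4 = 2.308 mg/dL
CrCl = (140 − 64) × 116.3 / (72 × 2.308) × 0.85 = 8838.8 / 166.18 × 0.85 ≈ 45.2 mL/min
CrCl ≈ 45 mL/min → bracket 10–49 mL/min.
35% of 1000 mg = 350 mg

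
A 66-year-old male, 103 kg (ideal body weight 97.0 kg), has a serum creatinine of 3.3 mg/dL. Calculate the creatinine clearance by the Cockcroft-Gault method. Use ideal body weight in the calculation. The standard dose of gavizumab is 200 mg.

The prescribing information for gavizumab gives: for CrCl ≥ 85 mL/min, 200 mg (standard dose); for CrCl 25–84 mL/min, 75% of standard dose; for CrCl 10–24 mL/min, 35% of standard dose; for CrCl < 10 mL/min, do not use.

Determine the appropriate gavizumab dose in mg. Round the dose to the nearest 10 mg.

150 mg

CrCl = (140 − 66) × 97 / (72 × 3.3) = 7178.0 / 237.60 ≈ 30.2 mL/min
CrCl ≈ 30 mL/min → bracket 25–84 mL/min.
75% of 200 mg = 150 mg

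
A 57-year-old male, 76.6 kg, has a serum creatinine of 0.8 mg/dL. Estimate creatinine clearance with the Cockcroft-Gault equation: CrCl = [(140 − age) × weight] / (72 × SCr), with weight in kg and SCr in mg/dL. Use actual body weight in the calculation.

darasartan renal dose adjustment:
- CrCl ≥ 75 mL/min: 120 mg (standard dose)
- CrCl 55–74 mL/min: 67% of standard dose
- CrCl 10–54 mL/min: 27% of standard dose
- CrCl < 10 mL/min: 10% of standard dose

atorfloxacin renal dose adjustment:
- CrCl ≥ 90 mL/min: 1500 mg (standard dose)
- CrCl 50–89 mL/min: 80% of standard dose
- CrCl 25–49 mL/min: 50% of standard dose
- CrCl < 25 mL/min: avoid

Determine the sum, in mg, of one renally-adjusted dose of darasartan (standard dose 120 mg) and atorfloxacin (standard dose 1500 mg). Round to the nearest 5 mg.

1620 mg

CrCl = (140 − 57) × 76.6 / (72 × 0.8) = 6357.8 / 57.60 ≈ 110.4 mL/min
CrCl ≈ 110 mL/min.
darasartan: ≥ 75 mL/min → 100% of 120 mg = 120 mg.
atorfloxacin: ≥ 90 mL/min → 100% of 1500 mg = 1500 mg.
Total = 120 + 1500 = 1620 mg.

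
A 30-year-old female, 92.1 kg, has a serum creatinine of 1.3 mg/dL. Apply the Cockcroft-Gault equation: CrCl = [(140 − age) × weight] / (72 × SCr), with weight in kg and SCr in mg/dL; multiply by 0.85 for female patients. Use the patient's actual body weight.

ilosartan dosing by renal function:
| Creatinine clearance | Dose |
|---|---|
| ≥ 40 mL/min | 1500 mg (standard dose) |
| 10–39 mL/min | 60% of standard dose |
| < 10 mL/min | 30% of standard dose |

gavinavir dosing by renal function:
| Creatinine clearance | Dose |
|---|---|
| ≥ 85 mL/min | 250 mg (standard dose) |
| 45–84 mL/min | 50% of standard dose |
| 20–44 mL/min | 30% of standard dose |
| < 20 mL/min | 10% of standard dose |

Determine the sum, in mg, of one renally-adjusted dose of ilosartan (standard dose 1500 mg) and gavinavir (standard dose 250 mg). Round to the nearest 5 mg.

CrCl = (140 − 30) × 92.1 / (72 × 1.3) × 0.85 = 10131.0 / 93.60 × 0.85 ≈ 92.0 mL/min
CrCl ≈ 92 mL/min.
ilosartan: ≥ 40 mL/min → 100% of 1500 mg = 1500 mg.
gavinavir: ≥ 85 mL/min → 100% of 250 mg = 250 mg.
Total = 1500 + 250 = 1750 mg.

1750 mg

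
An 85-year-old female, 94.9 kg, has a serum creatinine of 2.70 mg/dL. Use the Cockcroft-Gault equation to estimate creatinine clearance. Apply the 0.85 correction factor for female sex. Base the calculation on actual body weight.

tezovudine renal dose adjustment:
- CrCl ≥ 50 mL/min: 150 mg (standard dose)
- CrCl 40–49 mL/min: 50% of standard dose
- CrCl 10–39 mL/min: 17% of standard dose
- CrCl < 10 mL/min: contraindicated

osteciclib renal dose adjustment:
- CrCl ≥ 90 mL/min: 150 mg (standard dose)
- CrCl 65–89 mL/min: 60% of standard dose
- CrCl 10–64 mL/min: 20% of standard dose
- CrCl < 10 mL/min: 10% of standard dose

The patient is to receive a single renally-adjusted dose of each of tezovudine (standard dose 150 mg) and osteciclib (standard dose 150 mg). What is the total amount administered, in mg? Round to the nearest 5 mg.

CrCl = (140 − 85) × 94.9 / (72 × 2.7) × 0.85 = 5219.5 / 194.40 × 0.85 ≈ 22.8 mL/min
CrCl ≈ 23 mL/min.
tezovudine: 10–39 mL/min → 17% of 150 mg = 25.5 mg.
osteciclib: 10–64 mL/min → 20% of 150 mg = 30 mg.
Total = 25.5 + 30 = 55.5 mg.

55 mg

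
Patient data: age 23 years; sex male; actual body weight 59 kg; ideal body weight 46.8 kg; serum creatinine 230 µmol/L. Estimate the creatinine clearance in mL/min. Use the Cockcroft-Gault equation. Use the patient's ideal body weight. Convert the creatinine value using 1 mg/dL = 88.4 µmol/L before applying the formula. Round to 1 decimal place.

29.2 mL/min

SCr = 230 / 88.4 = 2.602 mg/dL
CrCl = (140 − 23) × 46.8 / (72 × 2.602) = 5475.6 / 187.34 ≈ 29.2 mL/min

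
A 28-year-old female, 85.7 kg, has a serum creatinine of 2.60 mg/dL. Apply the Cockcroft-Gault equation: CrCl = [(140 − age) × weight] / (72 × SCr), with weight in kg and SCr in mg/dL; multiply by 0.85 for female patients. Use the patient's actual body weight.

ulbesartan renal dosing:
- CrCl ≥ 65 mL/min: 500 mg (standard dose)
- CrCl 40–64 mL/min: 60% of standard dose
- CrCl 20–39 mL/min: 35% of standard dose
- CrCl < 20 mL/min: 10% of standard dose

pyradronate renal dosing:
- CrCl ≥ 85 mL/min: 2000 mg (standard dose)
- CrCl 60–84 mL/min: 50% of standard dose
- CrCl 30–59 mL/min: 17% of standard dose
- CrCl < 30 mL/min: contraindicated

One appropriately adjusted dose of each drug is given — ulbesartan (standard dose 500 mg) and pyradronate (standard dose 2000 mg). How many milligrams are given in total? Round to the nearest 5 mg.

CrCl = (140 − 28) × 85.7 / (72 × 2.6) × 0.85 = 9598.4 / 187.20 × 0.85 ≈ 43.6 mL/min
CrCl ≈ 44 mL/min.
ulbesartan: 40–64 mL/min → 60% of 500 mg = 300 mg.
pyradronate: 30–59 mL/min → 17% of 2000 mg = 340 mg.
Total = 300 + 340 = 640 mg.

640 mg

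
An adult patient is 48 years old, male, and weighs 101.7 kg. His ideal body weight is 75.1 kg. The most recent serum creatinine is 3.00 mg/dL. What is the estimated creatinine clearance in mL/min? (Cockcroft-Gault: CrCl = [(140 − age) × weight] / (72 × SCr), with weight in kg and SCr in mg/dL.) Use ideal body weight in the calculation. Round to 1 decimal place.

32.0 mL/min

CrCl = (140 − 48) × 75.1 / (72 × 3) = 6909.2 / 216.00 ≈ 32.0 mL/min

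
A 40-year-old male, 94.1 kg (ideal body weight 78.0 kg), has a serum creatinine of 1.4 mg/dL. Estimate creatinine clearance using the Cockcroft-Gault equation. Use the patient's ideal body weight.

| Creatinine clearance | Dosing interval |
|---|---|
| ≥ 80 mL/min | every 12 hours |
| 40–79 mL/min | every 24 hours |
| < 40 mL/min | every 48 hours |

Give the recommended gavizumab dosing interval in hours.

CrCl = (140 − 40) × 78 / (72 × 1.4) = 7800.0 / 100.80 ≈ 77.4 mL/min
CrCl ≈ 77 mL/min → bracket 40–79 mL/min → every 24 hours.

every 24 hours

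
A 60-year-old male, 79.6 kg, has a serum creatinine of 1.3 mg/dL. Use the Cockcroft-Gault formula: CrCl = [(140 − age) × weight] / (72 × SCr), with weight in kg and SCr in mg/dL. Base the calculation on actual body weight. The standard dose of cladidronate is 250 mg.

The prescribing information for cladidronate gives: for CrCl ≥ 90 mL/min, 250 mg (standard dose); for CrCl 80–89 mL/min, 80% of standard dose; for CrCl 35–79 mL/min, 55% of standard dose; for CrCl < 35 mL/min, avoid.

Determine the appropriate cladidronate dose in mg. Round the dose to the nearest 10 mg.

CrCl = (140 − 60) × 79.6 / (72 × 1.3) = 6368.0 / 93.60 ≈ 68.0 mL/min
CrCl ≈ 68 mL/min → bracket 35–79 mL/min.
55% of 250 mg = 137.5 mg → 140 mg

140 mg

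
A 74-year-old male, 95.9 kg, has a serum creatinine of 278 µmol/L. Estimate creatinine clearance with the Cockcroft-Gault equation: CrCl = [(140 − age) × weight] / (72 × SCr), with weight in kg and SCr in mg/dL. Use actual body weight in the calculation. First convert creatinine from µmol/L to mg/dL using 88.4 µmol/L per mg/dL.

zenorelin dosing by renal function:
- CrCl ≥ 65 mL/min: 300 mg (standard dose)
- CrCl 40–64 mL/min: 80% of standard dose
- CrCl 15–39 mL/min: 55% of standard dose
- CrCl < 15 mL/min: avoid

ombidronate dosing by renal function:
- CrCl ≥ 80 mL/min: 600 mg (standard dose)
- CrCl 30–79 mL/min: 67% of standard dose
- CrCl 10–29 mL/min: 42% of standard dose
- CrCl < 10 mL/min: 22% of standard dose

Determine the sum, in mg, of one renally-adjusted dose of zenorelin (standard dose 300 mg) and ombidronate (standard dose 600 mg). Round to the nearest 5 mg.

415 mg

SCr = 278 / 88.4 = 3.145 mg/dL
CrCl = (140 − 74) × 95.9 / (72 × 3.145) = 6329.4 / 226.44 ≈ 28.0 mL/min
CrCl ≈ 28 mL/min.
zenorelin: 15–39 mL/min → 55% of 300 mg = 165 mg.
ombidronate: 10–29 mL/min → 42% of 600 mg = 252 mg.
Total = 165 + 252 = 417 mg.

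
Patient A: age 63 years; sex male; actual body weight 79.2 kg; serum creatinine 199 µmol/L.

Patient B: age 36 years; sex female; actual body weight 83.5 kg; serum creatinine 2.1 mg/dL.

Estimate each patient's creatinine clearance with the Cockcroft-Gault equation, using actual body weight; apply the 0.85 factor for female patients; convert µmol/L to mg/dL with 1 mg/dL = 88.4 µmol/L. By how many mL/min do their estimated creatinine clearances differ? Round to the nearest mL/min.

Patient A: SCr = 199 / 88.4 = 2.251 mg/dL
Patient A: CrCl = (140 − 63) × 79.2 / (72 × 2.251) = 6098.4 / 162.07 ≈ 37.6 mL/min
Patient B: CrCl = (140 − 36) × 83.5 / (72 × 2.1) × 0.85 = 8684.0 / 151.20 × 0.85 ≈ 48.8 mL/min
|37.6 − 48.8| = 11.2 mL/min

11 mL/min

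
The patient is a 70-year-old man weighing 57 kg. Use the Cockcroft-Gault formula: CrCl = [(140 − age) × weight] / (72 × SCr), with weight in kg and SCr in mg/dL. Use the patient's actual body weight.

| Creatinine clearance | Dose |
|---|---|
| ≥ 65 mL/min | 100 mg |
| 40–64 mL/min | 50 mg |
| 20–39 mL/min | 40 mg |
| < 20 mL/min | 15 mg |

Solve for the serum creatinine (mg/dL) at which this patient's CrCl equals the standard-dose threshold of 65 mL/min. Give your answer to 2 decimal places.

0.85 mg/dL

Standard dose requires CrCl ≥ 65 mL/min.
Set (140 − 70) × 57 / (72 × SCr) = 65
SCr = (140 − 70) × 57 / (72 × 65) = 0.853 mg/dL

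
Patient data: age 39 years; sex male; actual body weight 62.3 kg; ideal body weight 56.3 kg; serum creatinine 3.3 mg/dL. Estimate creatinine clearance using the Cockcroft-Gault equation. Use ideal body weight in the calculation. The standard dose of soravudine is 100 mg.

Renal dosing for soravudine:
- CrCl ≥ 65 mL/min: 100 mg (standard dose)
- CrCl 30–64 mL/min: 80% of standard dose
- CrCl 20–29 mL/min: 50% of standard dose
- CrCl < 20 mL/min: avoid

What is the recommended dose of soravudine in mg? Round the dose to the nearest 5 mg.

CrCl = (140 − 39) × 56.3 / (72 × 3.3) = 5686.3 / 237.60 ≈ 23.9 mL/min
CrCl ≈ 24 mL/min → bracket 20–29 mL/min.
50% of 100 mg = 50 mg

50 mg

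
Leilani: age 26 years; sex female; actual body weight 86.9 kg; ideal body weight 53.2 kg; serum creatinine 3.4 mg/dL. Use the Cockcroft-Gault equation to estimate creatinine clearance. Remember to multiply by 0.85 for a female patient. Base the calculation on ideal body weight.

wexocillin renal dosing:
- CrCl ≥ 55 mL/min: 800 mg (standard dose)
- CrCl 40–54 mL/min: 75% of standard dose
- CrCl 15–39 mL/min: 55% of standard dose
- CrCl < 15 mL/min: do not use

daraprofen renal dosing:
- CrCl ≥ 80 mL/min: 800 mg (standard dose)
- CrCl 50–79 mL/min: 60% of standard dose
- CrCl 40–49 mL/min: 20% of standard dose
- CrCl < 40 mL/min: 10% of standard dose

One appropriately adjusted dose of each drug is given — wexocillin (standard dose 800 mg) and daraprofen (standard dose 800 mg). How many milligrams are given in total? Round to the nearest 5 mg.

520 mg

CrCl = (140 − 26) × 53.2 / (72 × 3.4) × 0.85 = 6064.8 / 244.80 × 0.85 ≈ 21.1 mL/min
CrCl ≈ 21 mL/min.
wexocillin: 15–39 mL/min → 55% of 800 mg = 440 mg.
daraprofen: < 40 mL/min → 10% of 800 mg = 80 mg.
Total = 440 + 80 = 520 mg.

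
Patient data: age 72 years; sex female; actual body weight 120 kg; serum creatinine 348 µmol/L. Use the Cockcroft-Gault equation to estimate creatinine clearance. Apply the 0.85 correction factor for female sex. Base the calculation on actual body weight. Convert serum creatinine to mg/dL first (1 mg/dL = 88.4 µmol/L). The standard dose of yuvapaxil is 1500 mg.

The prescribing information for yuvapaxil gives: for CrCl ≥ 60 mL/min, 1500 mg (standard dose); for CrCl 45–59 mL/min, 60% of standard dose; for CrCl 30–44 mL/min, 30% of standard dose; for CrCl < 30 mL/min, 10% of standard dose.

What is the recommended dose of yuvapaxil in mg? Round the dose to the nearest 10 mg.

SCr = 348 / 88.4 = 3.937 mg/dL
CrCl = (140 − 72) × 120 / (72 × 3.937) × 0.85 = 8160.0 / 283.46 × 0.85 ≈ 24.5 mL/min
CrCl ≈ 24 mL/min → bracket < 30 mL/min.
10% of 1500 mg = 150 mg

150 mg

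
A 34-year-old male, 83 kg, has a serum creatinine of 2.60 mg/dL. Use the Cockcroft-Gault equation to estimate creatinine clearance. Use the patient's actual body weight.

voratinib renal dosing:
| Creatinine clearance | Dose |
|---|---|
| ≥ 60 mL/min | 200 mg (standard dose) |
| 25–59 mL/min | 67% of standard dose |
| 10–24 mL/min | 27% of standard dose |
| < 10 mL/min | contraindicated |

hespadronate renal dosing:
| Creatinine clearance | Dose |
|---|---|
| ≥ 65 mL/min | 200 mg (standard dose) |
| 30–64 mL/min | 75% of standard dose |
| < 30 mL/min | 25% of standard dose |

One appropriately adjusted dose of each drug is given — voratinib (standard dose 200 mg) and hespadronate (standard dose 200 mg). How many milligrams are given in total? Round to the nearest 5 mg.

CrCl = (140 − 34) × 83 / (72 × 2.6) = 8798.0 / 187.20 ≈ 47.0 mL/min
CrCl ≈ 47 mL/min.
voratinib: 25–59 mL/min → 67% of 200 mg = 134 mg.
hespadronate: 30–64 mL/min → 75% of 200 mg = 150 mg.
Total = 134 + 150 = 284 mg.

285 mg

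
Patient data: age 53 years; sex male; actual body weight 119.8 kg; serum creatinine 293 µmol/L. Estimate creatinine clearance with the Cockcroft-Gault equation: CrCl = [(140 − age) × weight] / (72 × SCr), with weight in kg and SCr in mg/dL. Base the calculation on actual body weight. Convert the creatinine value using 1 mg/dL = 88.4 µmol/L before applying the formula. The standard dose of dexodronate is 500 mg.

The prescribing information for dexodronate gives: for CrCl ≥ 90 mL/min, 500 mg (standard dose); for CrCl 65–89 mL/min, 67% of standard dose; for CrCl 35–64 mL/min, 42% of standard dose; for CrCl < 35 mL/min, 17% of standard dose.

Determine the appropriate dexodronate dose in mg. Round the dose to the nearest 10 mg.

210 mg

SCr = 293 / 88.4 = 3.314 mg/dL
CrCl = (140 − 53) × 119.8 / (72 × 3.314) = 10422.6 / 238.61 ≈ 43.7 mL/min
CrCl ≈ 44 mL/min → bracket 35–64 mL/min.
42% of 500 mg = 210 mg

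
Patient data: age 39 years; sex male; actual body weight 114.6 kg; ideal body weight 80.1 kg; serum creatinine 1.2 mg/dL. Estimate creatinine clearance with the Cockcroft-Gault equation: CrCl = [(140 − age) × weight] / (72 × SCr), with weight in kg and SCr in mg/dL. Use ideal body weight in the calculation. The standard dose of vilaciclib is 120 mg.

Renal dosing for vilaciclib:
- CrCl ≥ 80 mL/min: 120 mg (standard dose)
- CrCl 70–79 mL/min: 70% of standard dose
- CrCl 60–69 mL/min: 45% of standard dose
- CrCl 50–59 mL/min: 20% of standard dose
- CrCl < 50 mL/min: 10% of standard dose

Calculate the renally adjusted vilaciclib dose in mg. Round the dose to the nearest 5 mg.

CrCl = (140 − 39) × 80.1 / (72 × 1.2) = 8090.1 / 86.40 ≈ 93.6 mL/min
CrCl ≈ 94 mL/min → bracket ≥ 80 mL/min.
100% of 120 mg = 120 mg

120 mg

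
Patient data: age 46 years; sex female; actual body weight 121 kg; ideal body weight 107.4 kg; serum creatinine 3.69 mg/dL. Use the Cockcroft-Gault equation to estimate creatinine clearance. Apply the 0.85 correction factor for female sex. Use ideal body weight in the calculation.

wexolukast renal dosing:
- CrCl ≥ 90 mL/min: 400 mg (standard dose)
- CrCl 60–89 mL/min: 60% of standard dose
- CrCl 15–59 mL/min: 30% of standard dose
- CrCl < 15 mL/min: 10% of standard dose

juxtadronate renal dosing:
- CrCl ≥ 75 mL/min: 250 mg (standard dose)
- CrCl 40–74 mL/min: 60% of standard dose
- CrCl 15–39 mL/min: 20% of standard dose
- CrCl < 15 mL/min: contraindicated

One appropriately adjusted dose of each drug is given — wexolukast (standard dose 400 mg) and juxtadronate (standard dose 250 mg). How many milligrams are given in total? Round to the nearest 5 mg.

170 mg

CrCl = (140 − 46) × 107.4 / (72 × 3.69) × 0.85 = 10095.6 / 265.68 × 0.85 ≈ 32.3 mL/min
CrCl ≈ 32 mL/min.
wexolukast: 15–59 mL/min → 30% of 400 mg = 120 mg.
juxtadronate: 15–39 mL/min → 20% of 250 mg = 50 mg.
Total = 120 + 50 = 170 mg.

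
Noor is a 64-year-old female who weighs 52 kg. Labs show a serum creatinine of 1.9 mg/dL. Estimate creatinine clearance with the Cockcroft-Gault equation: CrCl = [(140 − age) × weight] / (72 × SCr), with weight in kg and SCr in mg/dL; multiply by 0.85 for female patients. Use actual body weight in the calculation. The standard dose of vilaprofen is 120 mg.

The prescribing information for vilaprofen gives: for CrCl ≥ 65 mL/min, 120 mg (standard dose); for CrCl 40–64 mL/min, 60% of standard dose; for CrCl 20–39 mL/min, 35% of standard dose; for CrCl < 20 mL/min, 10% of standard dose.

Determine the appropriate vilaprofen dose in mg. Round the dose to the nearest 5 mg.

CrCl = (140 − 64) × 52 / (72 × 1.9) × 0.85 = 3952.0 / 136.80 × 0.85 ≈ 24.6 mL/min
CrCl ≈ 25 mL/min → bracket 20–39 mL/min.
35% of 120 mg = 42 mg → 40 mg

40 mg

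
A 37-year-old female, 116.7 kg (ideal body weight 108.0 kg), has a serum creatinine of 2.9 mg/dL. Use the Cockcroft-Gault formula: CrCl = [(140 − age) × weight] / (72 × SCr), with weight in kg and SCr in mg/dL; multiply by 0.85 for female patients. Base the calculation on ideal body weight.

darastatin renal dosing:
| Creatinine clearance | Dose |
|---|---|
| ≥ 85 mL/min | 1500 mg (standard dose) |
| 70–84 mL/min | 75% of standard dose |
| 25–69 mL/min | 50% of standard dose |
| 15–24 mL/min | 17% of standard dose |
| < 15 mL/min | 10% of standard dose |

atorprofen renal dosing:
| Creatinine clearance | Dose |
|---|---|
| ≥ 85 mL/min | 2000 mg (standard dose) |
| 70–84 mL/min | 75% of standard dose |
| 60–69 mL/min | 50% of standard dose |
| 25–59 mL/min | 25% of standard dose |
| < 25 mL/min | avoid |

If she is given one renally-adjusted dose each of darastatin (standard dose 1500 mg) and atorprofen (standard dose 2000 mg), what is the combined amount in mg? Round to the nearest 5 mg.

1250 mg

CrCl = (140 − 37) × 108 / (72 × 2.9) × 0.85 = 11124.0 / 208.80 × 0.85 ≈ 45.3 mL/min
CrCl ≈ 45 mL/min.
darastatin: 25–69 mL/min → 50% of 1500 mg = 750 mg.
atorprofen: 25–59 mL/min → 25% of 2000 mg = 500 mg.
Total = 750 + 500 = 1250 mg.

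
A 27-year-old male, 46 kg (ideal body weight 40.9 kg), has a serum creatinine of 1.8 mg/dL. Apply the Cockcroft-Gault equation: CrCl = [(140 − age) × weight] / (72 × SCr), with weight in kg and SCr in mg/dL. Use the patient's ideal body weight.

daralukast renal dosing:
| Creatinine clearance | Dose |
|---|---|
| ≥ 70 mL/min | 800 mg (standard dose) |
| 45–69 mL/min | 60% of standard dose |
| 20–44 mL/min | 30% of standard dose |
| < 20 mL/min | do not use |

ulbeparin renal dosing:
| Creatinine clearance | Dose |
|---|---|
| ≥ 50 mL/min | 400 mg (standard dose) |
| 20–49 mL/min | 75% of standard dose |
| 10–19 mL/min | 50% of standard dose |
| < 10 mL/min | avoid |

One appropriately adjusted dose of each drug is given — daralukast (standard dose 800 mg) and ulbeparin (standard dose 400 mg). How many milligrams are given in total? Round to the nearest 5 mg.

540 mg

CrCl = (140 − 27) × 40.9 / (72 × 1.8) = 4621.7 / 129.60 ≈ 35.7 mL/min
CrCl ≈ 36 mL/min.
daralukast: 20–44 mL/min → 30% of 800 mg = 240 mg.
ulbeparin: 20–49 mL/min → 75% of 400 mg = 300 mg.
Total = 240 + 300 = 540 mg.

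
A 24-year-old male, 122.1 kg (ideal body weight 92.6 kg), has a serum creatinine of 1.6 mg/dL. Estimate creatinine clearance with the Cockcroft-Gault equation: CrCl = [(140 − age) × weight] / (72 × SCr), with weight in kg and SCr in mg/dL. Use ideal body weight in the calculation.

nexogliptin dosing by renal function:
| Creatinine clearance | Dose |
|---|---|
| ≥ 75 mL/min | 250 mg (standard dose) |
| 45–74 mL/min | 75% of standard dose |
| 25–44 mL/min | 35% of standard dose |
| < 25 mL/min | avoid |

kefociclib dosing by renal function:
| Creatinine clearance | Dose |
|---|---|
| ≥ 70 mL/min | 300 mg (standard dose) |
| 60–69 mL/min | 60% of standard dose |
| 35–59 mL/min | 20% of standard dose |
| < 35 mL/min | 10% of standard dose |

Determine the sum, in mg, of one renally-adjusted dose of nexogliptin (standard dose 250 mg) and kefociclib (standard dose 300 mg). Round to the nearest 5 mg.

550 mg

CrCl = (140 − 24) × 92.6 / (72 × 1.6) = 10741.6 / 115.20 ≈ 93.2 mL/min
CrCl ≈ 93 mL/min.
nexogliptin: ≥ 75 mL/min → 100% of 250 mg = 250 mg.
kefociclib: ≥ 70 mL/min → 100% of 300 mg = 300 mg.
Total = 250 + 300 = 550 mg.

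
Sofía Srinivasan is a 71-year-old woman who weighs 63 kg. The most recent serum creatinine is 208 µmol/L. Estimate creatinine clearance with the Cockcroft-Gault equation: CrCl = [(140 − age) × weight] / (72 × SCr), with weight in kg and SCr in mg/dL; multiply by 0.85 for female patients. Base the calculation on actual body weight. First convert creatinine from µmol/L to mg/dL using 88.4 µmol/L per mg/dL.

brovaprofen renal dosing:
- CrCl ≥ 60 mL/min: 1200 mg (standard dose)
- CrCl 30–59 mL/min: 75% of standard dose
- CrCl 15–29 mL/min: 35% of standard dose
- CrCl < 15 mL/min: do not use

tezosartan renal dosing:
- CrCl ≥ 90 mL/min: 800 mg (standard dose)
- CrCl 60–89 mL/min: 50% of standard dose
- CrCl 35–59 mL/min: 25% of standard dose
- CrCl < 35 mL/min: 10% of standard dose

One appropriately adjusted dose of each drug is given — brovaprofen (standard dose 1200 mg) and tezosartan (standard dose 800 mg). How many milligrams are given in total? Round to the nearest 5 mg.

500 mg

SCr = 208 / 88.4 = 2.353 mg/dL
CrCl = (140 − 71) × 63 / (72 × 2.353) × 0.85 = 4347.0 / 169.42 × 0.85 ≈ 21.8 mL/min
CrCl ≈ 22 mL/min.
brovaprofen: 15–29 mL/min → 35% of 1200 mg = 420 mg.
tezosartan: < 35 mL/min → 10% of 800 mg = 80 mg.
Total = 420 + 80 = 500 mg.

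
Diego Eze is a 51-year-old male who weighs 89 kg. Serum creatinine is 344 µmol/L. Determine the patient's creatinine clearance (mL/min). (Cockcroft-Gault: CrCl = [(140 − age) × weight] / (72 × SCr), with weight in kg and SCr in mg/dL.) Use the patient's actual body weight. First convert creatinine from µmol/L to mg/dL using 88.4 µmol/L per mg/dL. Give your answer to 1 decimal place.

SCr = 344 / 88.4 = 3.891 mg/dL
CrCl = (140 − 51) × 89 / (72 × 3.891) = 7921.0 / 280.15 ≈ 28.3 mL/min

28.3 mL/min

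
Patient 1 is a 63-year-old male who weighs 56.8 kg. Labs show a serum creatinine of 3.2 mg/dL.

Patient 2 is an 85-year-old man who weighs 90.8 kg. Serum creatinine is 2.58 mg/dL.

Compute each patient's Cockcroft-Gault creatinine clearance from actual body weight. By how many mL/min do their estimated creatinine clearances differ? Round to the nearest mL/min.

8 mL/min

Patient 1: CrCl = (140 − 63) × 56.8 / (72 × 3.2) = 4373.6 / 230.40 ≈ 19.0 mL/min
Patient 2: CrCl = (140 − 85) × 90.8 / (72 × 2.58) = 4994.0 / 185.76 ≈ 26.9 mL/min
|19.0 − 26.9| = 7.9 mL/min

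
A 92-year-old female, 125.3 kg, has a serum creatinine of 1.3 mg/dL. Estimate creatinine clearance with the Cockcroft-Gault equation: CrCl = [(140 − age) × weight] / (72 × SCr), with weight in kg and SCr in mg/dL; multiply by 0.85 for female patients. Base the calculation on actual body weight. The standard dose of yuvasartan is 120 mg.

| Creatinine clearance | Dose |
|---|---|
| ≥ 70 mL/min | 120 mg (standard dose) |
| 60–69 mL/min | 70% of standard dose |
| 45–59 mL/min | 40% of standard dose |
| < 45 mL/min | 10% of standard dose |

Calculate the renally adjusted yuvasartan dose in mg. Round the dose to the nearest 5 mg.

50 mg

CrCl = (140 − 92) × 125.3 / (72 × 1.3) × 0.85 = 6014.4 / 93.60 × 0.85 ≈ 54.6 mL/min
CrCl ≈ 55 mL/min → bracket 45–59 mL/min.
40% of 120 mg = 48 mg → 50 mg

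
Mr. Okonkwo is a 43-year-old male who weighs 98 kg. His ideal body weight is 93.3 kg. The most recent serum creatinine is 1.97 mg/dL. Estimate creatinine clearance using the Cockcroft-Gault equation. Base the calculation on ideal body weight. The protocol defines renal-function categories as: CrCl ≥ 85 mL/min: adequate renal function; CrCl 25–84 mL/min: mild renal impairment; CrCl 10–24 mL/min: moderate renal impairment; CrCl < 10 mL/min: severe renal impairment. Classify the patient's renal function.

CrCl = (140 − 43) × 93.3 / (72 × 1.97) = 9050.1 / 141.84 ≈ 63.8 mL/min
64 mL/min falls in the 'mild renal impairment' range.

mild renal impairment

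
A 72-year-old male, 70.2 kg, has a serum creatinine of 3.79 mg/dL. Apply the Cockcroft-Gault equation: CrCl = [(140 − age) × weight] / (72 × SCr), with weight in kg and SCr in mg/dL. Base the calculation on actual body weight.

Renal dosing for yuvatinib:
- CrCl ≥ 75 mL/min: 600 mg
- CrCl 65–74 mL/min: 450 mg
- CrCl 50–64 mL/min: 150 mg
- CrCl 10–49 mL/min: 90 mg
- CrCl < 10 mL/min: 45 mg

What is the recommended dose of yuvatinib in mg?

CrCl = (140 − 72) × 70.2 / (72 × 3.79) = 4773.6 / 272.88 ≈ 17.5 mL/min
CrCl ≈ 17 mL/min → bracket 10–49 mL/min.
Dose for this bracket: 90 mg.

90 mg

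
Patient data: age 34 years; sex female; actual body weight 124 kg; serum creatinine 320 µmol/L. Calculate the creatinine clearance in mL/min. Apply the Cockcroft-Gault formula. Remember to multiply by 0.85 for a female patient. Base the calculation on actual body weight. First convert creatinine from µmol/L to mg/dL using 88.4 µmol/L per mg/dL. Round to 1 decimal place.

42.9 mL/min

SCr = 320 / 88.4 = 3.62 mg/dL
CrCl = (140 − 34) × 124 / (72 × 3.62) × 0.85 = 13144.0 / 260.64 × 0.85 ≈ 42.9 mL/min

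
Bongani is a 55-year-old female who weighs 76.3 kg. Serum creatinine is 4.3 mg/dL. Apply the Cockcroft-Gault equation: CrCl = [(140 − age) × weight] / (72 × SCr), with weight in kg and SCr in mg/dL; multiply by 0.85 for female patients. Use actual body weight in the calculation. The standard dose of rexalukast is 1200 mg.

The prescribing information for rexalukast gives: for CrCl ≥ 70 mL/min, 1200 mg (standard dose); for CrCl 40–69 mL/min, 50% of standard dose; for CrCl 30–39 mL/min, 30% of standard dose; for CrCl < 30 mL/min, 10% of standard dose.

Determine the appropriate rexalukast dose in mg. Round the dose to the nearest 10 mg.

CrCl = (140 − 55) × 76.3 / (72 × 4.3) × 0.85 = 6485.5 / 309.60 × 0.85 ≈ 17.8 mL/min
CrCl ≈ 18 mL/min → bracket < 30 mL/min.
10% of 1200 mg = 120 mg

120 mg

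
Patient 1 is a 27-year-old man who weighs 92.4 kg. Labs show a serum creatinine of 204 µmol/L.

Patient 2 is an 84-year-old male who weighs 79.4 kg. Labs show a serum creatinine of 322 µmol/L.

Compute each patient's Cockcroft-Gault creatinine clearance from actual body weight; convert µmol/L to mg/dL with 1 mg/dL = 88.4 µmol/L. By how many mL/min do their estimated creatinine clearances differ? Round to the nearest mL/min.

Patient 1: SCr = 204 / 88.4 = 2.308 mg/dL
Patient 1: CrCl = (140 − 27) × 92.4 / (72 × 2.308) = 10441.2 / 166.18 ≈ 62.8 mL/min
Patient 2: SCr = 322 / 88.4 = 3.643 mg/dL
Patient 2: CrCl = (140 − 84) × 79.4 / (72 × 3.643) = 4446.4 / 262.30 ≈ 17.0 mL/min
|62.8 − 17.0| = 45.8 mL/min

46 mL/min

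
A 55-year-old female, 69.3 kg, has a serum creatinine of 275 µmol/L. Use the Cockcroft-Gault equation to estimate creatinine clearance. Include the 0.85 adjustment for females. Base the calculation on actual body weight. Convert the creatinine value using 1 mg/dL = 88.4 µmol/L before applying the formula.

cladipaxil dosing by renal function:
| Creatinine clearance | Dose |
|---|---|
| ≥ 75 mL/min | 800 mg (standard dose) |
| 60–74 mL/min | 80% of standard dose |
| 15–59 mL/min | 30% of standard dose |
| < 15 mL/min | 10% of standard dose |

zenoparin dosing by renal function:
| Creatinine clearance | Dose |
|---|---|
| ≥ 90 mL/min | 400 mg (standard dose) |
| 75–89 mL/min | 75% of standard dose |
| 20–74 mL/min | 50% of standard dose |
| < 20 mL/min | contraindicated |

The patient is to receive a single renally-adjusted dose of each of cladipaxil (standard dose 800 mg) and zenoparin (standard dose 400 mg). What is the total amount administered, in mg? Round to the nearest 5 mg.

SCr = 275 / 88.4 = 3.111 mg/dL
CrCl = (140 − 55) × 69.3 / (72 × 3.111) × 0.85 = 5890.5 / 223.99 × 0.85 ≈ 22.4 mL/min
CrCl ≈ 22 mL/min.
cladipaxil: 15–59 mL/min → 30% of 800 mg = 240 mg.
zenoparin: 20–74 mL/min → 50% of 400 mg = 200 mg.
Total = 240 + 200 = 440 mg.

440 mg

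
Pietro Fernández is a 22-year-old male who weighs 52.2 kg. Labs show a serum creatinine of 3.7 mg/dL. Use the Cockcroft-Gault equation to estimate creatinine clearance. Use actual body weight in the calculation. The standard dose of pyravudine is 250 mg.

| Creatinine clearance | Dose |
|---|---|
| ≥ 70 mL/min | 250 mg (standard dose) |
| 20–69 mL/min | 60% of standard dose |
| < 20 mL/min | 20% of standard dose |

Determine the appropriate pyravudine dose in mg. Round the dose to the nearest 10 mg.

150 mg

CrCl = (140 − 22) × 52.2 / (72 × 3.7) = 6159.6 / 266.40 ≈ 23.1 mL/min
CrCl ≈ 23 mL/min → bracket 20–69 mL/min.
60% of 250 mg = 150 mg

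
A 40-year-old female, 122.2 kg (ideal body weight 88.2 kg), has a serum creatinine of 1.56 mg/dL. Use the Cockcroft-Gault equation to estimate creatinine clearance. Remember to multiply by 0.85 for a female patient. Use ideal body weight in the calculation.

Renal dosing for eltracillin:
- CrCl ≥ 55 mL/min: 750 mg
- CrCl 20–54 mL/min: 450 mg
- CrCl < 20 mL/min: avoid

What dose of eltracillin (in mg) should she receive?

CrCl = (140 − 40) × 88.2 / (72 × 1.56) × 0.85 = 8820.0 / 112.32 × 0.85 ≈ 66.7 mL/min
CrCl ≈ 67 mL/min → bracket ≥ 55 mL/min.
Dose for this bracket: 750 mg.

750 mg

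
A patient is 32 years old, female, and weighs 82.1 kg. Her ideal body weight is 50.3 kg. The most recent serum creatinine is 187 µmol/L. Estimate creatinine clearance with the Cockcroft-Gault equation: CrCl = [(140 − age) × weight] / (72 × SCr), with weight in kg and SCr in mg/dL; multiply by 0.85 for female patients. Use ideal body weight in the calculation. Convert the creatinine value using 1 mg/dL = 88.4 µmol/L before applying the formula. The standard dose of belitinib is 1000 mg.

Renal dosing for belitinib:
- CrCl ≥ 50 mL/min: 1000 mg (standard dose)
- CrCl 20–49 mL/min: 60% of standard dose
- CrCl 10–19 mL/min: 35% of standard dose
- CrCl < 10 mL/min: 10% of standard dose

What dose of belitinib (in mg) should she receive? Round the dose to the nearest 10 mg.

SCr = 187 / 88.4 = 2.115 mg/dL
CrCl = (140 − 32) × 50.3 / (72 × 2.115) × 0.85 = 5432.4 / 152.28 × 0.85 ≈ 30.3 mL/min
CrCl ≈ 30 mL/min → bracket 20–49 mL/min.
60% of 1000 mg = 600 mg

600 mg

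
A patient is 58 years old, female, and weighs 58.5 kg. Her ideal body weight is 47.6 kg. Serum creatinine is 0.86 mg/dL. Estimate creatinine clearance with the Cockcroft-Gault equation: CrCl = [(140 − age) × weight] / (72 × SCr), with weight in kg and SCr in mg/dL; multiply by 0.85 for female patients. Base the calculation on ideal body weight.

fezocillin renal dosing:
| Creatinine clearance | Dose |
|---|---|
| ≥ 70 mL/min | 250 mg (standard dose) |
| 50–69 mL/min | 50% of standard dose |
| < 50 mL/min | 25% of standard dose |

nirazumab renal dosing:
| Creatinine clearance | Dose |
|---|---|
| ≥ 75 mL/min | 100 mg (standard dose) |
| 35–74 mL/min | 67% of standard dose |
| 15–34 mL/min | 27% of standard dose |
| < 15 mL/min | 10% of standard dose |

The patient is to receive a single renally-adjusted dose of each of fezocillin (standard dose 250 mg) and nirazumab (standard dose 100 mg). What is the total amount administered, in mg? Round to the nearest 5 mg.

190 mg

CrCl = (140 − 58) × 47.6 / (72 × 0.86) × 0.85 = 3903.2 / 61.92 × 0.85 ≈ 53.6 mL/min
CrCl ≈ 54 mL/min.
fezocillin: 50–69 mL/min → 50% of 250 mg = 125 mg.
nirazumab: 35–74 mL/min → 67% of 100 mg = 67 mg.
Total = 125 + 67 = 192 mg.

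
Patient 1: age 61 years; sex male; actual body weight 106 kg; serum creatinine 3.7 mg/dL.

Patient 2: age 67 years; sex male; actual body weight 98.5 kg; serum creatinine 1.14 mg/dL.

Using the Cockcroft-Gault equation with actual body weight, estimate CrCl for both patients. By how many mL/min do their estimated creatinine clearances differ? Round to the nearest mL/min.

Patient 1: CrCl = (140 − 61) × 106 / (72 × 3.7) = 8374.0 / 266.40 ≈ 31.4 mL/min
Patient 2: CrCl = (140 − 67) × 98.5 / (72 × 1.14) = 7190.5 / 82.08 ≈ 87.6 mL/min
|31.4 − 87.6| = 56.2 mL/min

56 mL/min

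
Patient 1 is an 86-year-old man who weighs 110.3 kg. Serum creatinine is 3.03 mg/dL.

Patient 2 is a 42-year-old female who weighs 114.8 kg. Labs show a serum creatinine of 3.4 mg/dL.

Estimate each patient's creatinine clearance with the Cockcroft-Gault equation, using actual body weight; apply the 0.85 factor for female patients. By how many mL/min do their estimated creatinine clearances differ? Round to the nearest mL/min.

Patient 1: CrCl = (140 − 86) × 110.3 / (72 × 3.03) = 5956.2 / 218.16 ≈ 27.3 mL/min
Patient 2: CrCl = (140 − 42) × 114.8 / (72 × 3.4) × 0.85 = 11250.4 / 244.80 × 0.85 ≈ 39.1 mL/min
|27.3 − 39.1| = 11.8 mL/min

12 mL/min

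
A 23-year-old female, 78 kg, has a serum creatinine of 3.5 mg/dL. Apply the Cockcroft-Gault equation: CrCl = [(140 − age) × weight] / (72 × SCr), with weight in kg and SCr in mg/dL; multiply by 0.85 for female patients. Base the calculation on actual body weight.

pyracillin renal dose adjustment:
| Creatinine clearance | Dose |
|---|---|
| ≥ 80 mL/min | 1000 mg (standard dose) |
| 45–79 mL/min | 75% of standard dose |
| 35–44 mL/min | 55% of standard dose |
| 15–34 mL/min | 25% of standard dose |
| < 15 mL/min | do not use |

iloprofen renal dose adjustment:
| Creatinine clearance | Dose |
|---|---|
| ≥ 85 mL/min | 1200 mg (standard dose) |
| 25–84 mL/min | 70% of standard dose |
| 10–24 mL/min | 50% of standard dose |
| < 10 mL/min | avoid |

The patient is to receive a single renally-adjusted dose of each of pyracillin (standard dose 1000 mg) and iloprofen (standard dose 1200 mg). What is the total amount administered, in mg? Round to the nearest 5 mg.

1090 mg

CrCl = (140 − 23) × 78 / (72 × 3.5) × 0.85 = 9126.0 / 252.00 × 0.85 ≈ 30.8 mL/min
CrCl ≈ 31 mL/min.
pyracillin: 15–34 mL/min → 25% of 1000 mg = 250 mg.
iloprofen: 25–84 mL/min → 70% of 1200 mg = 840 mg.
Total = 250 + 840 = 1090 mg.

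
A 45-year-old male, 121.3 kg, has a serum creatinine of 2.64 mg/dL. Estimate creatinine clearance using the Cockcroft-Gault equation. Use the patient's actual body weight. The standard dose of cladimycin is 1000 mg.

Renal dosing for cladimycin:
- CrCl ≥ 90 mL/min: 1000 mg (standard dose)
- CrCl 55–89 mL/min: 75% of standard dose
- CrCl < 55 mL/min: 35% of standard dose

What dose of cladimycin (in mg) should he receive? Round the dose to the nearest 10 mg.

CrCl = (140 − 45) × 121.3 / (72 × 2.64) = 11523.5 / 190.08 ≈ 60.6 mL/min
CrCl ≈ 61 mL/min → bracket 55–89 mL/min.
75% of 1000 mg = 750 mg

750 mg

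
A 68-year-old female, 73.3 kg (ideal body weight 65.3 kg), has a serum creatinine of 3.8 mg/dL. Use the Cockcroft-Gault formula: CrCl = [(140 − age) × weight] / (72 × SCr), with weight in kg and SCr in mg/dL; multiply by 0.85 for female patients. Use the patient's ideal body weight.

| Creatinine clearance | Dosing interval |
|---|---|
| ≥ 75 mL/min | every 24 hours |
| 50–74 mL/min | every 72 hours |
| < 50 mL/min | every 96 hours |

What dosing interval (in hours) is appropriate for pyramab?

CrCl = (140 − 68) × 65.3 / (72 × 3.8) × 0.85 = 4701.6 / 273.60 × 0.85 ≈ 14.6 mL/min
CrCl ≈ 15 mL/min → bracket < 50 mL/min → every 96 hours.

every 96 hours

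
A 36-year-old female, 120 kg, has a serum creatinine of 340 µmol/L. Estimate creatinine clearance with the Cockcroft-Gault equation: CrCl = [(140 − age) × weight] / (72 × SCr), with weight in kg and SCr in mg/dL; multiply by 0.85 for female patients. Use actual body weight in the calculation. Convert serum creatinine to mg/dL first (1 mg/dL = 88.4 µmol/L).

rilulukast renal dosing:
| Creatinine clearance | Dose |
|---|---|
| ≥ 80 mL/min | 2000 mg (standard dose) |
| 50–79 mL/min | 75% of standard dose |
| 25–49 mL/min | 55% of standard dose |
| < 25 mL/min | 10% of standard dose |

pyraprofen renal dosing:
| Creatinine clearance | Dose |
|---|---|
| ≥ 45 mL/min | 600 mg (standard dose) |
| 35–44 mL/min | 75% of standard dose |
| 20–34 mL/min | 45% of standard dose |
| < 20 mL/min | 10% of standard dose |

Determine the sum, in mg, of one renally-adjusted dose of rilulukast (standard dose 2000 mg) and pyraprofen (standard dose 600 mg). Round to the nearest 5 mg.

1550 mg

SCr = 340 / 88.4 = 3.846 mg/dL
CrCl = (140 − 36) × 120 / (72 × 3.846) × 0.85 = 12480.0 / 276.91 × 0.85 ≈ 38.3 mL/min
CrCl ≈ 38 mL/min.
rilulukast: 25–49 mL/min → 55% of 2000 mg = 1100 mg.
pyraprofen: 35–44 mL/min → 75% of 600 mg = 450 mg.
Total = 1100 + 450 = 1550 mg.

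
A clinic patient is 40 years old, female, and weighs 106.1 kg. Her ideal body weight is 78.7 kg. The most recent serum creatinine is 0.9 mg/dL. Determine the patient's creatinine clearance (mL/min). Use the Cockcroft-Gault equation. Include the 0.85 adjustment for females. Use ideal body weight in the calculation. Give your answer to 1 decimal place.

103.2 mL/min

CrCl = (140 − 40) × 78.7 / (72 × 0.9) × 0.85 = 7870.0 / 64.80 × 0.85 ≈ 103.2 mL/min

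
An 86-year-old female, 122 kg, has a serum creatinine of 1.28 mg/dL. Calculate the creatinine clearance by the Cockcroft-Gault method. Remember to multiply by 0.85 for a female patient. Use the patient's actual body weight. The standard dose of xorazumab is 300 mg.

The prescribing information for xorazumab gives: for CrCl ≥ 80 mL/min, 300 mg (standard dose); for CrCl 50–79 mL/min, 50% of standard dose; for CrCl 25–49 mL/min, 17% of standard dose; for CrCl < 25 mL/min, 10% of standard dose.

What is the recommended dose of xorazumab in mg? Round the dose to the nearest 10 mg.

CrCl = (140 − 86) × 122 / (72 × 1.28) × 0.85 = 6588.0 / 92.16 × 0.85 ≈ 60.8 mL/min
CrCl ≈ 61 mL/min → bracket 50–79 mL/min.
50% of 300 mg = 150 mg

150 mg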